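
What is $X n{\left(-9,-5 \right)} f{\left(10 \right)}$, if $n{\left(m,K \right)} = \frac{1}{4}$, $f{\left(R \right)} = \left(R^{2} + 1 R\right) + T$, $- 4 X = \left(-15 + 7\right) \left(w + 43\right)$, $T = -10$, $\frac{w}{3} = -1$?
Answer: $2000$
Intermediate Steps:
$w = -3$ ($w = 3 \left(-1\right) = -3$)
$X = 80$ ($X = - \frac{\left(-15 + 7\right) \left(-3 + 43\right)}{4} = - \frac{\left(-8\right) 40}{4} = \left(- \frac{1}{4}\right) \left(-320\right) = 80$)
$f{\left(R \right)} = -10 + R + R^{2}$ ($f{\left(R \right)} = \left(R^{2} + 1 R\right) - 10 = \left(R^{2} + R\right) - 10 = \left(R + R^{2}\right) - 10 = -10 + R + R^{2}$)
$n{\left(m,K \right)} = \frac{1}{4}$
$X n{\left(-9,-5 \right)} f{\left(10 \right)} = 80 \cdot \frac{1}{4} \left(-10 + 10 + 10^{2}\right) = 20 \left(-10 + 10 + 100\right) = 20 \cdot 100 = 2000$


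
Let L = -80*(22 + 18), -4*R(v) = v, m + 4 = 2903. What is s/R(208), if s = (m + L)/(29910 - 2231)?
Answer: 301/1439308 ≈ 0.00020913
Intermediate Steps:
m = 2899 (m = -4 + 2903 = 2899)
R(v) = -v/4
L = -3200 (L = -80*40 = -3200)
s = -301/27679 (s = (2899 - 3200)/(29910 - 2231) = -301/27679 ≈ -0.010875)
s/R(208) = -301/(27679*((-¼*208))) = -301/27679/(-52) = -301/27679*(-1/52) = 301/1439308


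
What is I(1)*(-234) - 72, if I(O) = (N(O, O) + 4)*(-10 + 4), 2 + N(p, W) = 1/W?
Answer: 4140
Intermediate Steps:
N(p, W) = -2 + 1/W
I(O) = -12 - 6/O (I(O) = ((-2 + 1/O) + 4)*(-10 + 4) = (2 + 1/O)*(-6) = -12 - 6/O)
I(1)*(-234) - 72 = (-12 - 6/1)*(-234) - 72 = (-12 - 6*1)*(-234) - 72 = (-12 - 6)*(-234) - 72 = -18*(-234) - 72 = 4212 - 72 = 4140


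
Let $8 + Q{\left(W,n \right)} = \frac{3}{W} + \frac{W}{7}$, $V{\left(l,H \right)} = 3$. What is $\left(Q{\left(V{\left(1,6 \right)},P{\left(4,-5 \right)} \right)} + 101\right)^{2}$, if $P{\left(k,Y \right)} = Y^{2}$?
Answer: $\frac{436921}{49} \approx 8916.8$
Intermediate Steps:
$Q{\left(W,n \right)} = -8 + \frac{3}{W} + \frac{W}{7}$ ($Q{\left(W,n \right)} = -8 + \left(\frac{3}{W} + \frac{W}{7}\right) = -8 + \frac{3}{W} + \frac{W}{7}$)
$\left(Q{\left(V{\left(1,6 \right)},P{\left(4,-5 \right)} \right)} + 101\right)^{2} = \left(\left(-8 + \frac{3}{3} + \frac{1}{7} \cdot 3\right) + 101\right)^{2} = \left(\left(-8 + 3 \cdot \frac{1}{3} + \frac{3}{7}\right) + 101\right)^{2} = \left(\left(-8 + 1 + \frac{3}{7}\right) + 101\right)^{2} = \left(- \frac{46}{7} + 101\right)^{2} = \left(\frac{661}{7}\right)^{2} = \frac{436921}{49}$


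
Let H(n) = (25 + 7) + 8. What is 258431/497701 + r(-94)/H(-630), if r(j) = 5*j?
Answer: -22358223/1990804 ≈ -11.231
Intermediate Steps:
H(n) = 40 (H(n) = 32 + 8 = 40)
258431/497701 + r(-94)/H(-630) = 258431/497701 + (5*(-94))/40 = 258431*(1/497701) - 470*1/40 = 258431/497701 - 47/4 = -22358223/1990804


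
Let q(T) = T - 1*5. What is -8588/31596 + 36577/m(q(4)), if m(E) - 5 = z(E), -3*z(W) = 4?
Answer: 866741552/86889 ≈ 9975.3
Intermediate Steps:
z(W) = -4/3 (z(W) = -⅓*4 = -4/3)
q(T) = -5 + T (q(T) = T - 5 = -5 + T)
m(E) = 11/3 (m(E) = 5 - 4/3 = 11/3)
-8588/31596 + 36577/m(q(4)) = -8588/31596 + 36577/(11/3) = -8588*1/31596 + 36577*(3/11) = -2147/7899 + 109731/11 = 866741552/86889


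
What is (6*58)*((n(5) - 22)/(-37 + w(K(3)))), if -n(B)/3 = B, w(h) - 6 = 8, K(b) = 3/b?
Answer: 12876/23 ≈ 559.83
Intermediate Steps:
w(h) = 14 (w(h) = 6 + 8 = 14)
n(B) = -3*B
(6*58)*((n(5) - 22)/(-37 + w(K(3)))) = (6*58)*((-3*5 - 22)/(-37 + 14)) = 348*((-15 - 22)/(-23)) = 348*(-37*(-1/23)) = 348*(37/23) = 12876/23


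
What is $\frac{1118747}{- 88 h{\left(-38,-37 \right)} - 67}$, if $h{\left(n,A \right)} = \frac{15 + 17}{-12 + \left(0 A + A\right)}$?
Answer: $- \frac{54818603}{467} \approx -1.1738 \cdot 10^{5}$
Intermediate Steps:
$h{\left(n,A \right)} = \frac{32}{-12 + A}$ ($h{\left(n,A \right)} = \frac{32}{-12 + \left(0 + A\right)} = \frac{32}{-12 + A}$)
$\frac{1118747}{- 88 h{\left(-38,-37 \right)} - 67} = \frac{1118747}{- 88 \frac{32}{-12 - 37} - 67} = \frac{1118747}{- 88 \frac{32}{-49} - 67} = \frac{1118747}{- 88 \cdot 32 \left(- \frac{1}{49}\right) - 67} = \frac{1118747}{\left(-88\right) \left(- \frac{32}{49}\right) - 67} = \frac{1118747}{\frac{2816}{49} - 67} = \frac{1118747}{- \frac{467}{49}} = 1118747 \left(- \frac{49}{467}\right) = - \frac{54818603}{467}$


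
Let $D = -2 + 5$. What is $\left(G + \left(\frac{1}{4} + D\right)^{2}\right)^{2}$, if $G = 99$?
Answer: $\frac{3073009}{256} \approx 12004.0$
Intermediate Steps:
$D = 3$
$\left(G + \left(\frac{1}{4} + D\right)^{2}\right)^{2} = \left(99 + \left(\frac{1}{4} + 3\right)^{2}\right)^{2} = \left(99 + \left(\frac{13}{4}\right)^{2}\right)^{2} = \left(99 + \frac{169}{16}\right)^{2} = \left(\frac{1753}{16}\right)^{2} = \frac{3073009}{256}$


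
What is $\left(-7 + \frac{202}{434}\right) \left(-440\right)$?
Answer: $\frac{623920}{217} \approx 2875.2$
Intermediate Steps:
$\left(-7 + \frac{202}{434}\right) \left(-440\right) = \left(-7 + 202 \cdot \frac{1}{434}\right) \left(-440\right) = \left(-7 + \frac{101}{217}\right) \left(-440\right) = \left(- \frac{1418}{217}\right) \left(-440\right) = \frac{623920}{217}$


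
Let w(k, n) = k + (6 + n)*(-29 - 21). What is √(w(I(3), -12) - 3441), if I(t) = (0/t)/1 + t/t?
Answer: 2*I*√785 ≈ 56.036*I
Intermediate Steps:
I(t) = 1 (I(t) = 0*1 + 1 = 0 + 1 = 1)
w(k, n) = -300 + k - 50*n (w(k, n) = k + (6 + n)*(-50) = k + (-300 - 50*n) = -300 + k - 50*n)
√(w(I(3), -12) - 3441) = √((-300 + 1 - 50*(-12)) - 3441) = √((-300 + 1 + 600) - 3441) = √(301 - 3441) = √(-3140) = 2*I*√785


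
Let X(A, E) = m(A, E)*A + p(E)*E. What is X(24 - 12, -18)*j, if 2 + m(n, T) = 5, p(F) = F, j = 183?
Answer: 65880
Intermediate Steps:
m(n, T) = 3 (m(n, T) = -2 + 5 = 3)
X(A, E) = E**2 + 3*A (X(A, E) = 3*A + E*E = 3*A + E**2 = E**2 + 3*A)
X(24 - 12, -18)*j = ((-18)**2 + 3*(24 - 12))*183 = (324 + 3*12)*183 = (324 + 36)*183 = 360*183 = 65880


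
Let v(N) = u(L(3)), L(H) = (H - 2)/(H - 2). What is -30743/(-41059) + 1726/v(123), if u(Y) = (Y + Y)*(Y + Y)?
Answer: 35495403/82118 ≈ 432.25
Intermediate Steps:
L(H) = 1 (L(H) = (-2 + H)/(-2 + H) = 1)
u(Y) = 4*Y² (u(Y) = (2*Y)*(2*Y) = 4*Y²)
v(N) = 4 (v(N) = 4*1² = 4*1 = 4)
-30743/(-41059) + 1726/v(123) = -30743/(-41059) + 1726/4 = -30743*(-1/41059) + 1726*(¼) = 30743/41059 + 863/2 = 35495403/82118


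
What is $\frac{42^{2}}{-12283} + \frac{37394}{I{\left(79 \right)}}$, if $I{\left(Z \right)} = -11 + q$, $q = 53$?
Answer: $\frac{32802601}{36849} \approx 890.19$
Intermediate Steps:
$I{\left(Z \right)} = 42$ ($I{\left(Z \right)} = -11 + 53 = 42$)
$\frac{42^{2}}{-12283} + \frac{37394}{I{\left(79 \right)}} = \frac{42^{2}}{-12283} + \frac{37394}{42} = 1764 \left(- \frac{1}{12283}\right) + 37394 \cdot \frac{1}{42} = - \frac{1764}{12283} + \frac{2671}{3} = \frac{32802601}{36849}$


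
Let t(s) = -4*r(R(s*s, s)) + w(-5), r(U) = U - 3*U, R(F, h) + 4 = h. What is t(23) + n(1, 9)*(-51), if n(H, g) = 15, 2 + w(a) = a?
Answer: -620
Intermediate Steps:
w(a) = -2 + a
R(F, h) = -4 + h
r(U) = -2*U
t(s) = -39 + 8*s (t(s) = -(-8)*(-4 + s) + (-2 - 5) = -4*(8 - 2*s) - 7 = (-32 + 8*s) - 7 = -39 + 8*s)
t(23) + n(1, 9)*(-51) = (-39 + 8*23) + 15*(-51) = (-39 + 184) - 765 = 145 - 765 = -620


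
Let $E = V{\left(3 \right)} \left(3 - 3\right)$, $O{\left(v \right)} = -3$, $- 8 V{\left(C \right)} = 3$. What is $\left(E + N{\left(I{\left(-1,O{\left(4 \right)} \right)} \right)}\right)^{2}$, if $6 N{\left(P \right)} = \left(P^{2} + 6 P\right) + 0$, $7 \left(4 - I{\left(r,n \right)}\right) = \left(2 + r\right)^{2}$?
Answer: $\frac{385641}{9604} \approx 40.154$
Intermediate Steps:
$V{\left(C \right)} = - \frac{3}{8}$ ($V{\left(C \right)} = \left(- \frac{1}{8}\right) 3 = - \frac{3}{8}$)
$I{\left(r,n \right)} = 4 - \frac{\left(2 + r\right)^{2}}{7}$
$N{\left(P \right)} = P + \frac{P^{2}}{6}$ ($N{\left(P \right)} = \frac{\left(P^{2} + 6 P\right) + 0}{6} = \frac{P^{2} + 6 P}{6} = P + \frac{P^{2}}{6}$)
$E = 0$ ($E = - \frac{3 \left(3 - 3\right)}{8} = \left(- \frac{3}{8}\right) 0 = 0$)
$\left(E + N{\left(I{\left(-1,O{\left(4 \right)} \right)} \right)}\right)^{2} = \left(0 + \frac{\left(4 - \frac{\left(2 - 1\right)^{2}}{7}\right) \left(6 + \left(4 - \frac{\left(2 - 1\right)^{2}}{7}\right)\right)}{6}\right)^{2} = \left(0 + \frac{\left(4 - \frac{1^{2}}{7}\right) \left(6 + \left(4 - \frac{1^{2}}{7}\right)\right)}{6}\right)^{2} = \left(0 + \frac{\left(4 - \frac{1}{7}\right) \left(6 + \left(4 - \frac{1}{7}\right)\right)}{6}\right)^{2} = \left(0 + \frac{1}{6} \cdot \frac{27}{7} \left(6 + \frac{27}{7}\right)\right)^{2} = \left(0 + \frac{1}{6} \cdot \frac{27}{7} \cdot \frac{69}{7}\right)^{2} = \left(0 + \frac{621}{98}\right)^{2} = \left(\frac{621}{98}\right)^{2} = \frac{385641}{9604}$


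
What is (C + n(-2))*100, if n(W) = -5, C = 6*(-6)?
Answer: -4100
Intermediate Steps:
C = -36
(C + n(-2))*100 = (-36 - 5)*100 = -41*100 = -4100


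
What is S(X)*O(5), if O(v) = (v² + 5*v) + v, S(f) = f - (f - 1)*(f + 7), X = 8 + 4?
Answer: -10835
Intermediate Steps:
X = 12
S(f) = f - (-1 + f)*(7 + f)
O(v) = v² + 6*v
S(X)*O(5) = (7 - 1*12² - 5*12)*(5*(6 + 5)) = (7 - 1*144 - 60)*(5*11) = (7 - 144 - 60)*55 = -197*55 = -10835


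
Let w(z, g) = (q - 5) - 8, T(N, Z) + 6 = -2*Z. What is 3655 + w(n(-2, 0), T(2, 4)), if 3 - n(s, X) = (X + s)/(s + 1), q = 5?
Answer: 3647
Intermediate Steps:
T(N, Z) = -6 - 2*Z
n(s, X) = 3 - (X + s)/(1 + s) (n(s, X) = 3 - (X + s)/(s + 1) = 3 - (X + s)/(1 + s))
w(z, g) = -8 (w(z, g) = (5 - 5) - 8 = 0 - 8 = -8)
3655 + w(n(-2, 0), T(2, 4)) = 3655 - 8 = 3647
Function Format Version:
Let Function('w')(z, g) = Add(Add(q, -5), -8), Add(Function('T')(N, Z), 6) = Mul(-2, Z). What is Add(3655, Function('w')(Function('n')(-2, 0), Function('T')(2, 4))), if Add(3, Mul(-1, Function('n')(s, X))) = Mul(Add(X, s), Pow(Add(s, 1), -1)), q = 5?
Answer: 3647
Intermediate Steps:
Function('T')(N, Z) = Add(-6, Mul(-2, Z))
Function('n')(s, X) = Add(3, Mul(-1, Pow(Add(1, s), -1), Add(X, s))) (Function('n')(s, X) = Add(3, Mul(-1, Mul(Add(X, s), Pow(Add(s, 1), -1)))) = Add(3, Mul(-1, Mul(Add(X, s), Pow(Add(1, s), -1)))) = Add(3, Mul(-1, Mul(Pow(Add(1, s), -1), Add(X, s)))) = Add(3, Mul(-1, Pow(Add(1, s), -1), Add(X, s))))
Function('w')(z, g) = -8 (Function('w')(z, g) = Add(Add(5, -5), -8) = Add(0, -8) = -8)
Add(3655, Function('w')(Function('n')(-2, 0), Function('T')(2, 4))) = Add(3655, -8) = 3647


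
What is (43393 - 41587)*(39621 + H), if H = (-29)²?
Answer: 73074372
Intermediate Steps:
H = 841
(43393 - 41587)*(39621 + H) = (43393 - 41587)*(39621 + 841) = 1806*40462 = 73074372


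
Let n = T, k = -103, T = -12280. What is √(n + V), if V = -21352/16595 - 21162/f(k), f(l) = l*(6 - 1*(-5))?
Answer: I*√4335080905536792510/18802135 ≈ 110.74*I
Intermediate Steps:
n = -12280
f(l) = 11*l (f(l) = l*(6 + 5) = l*11 = 11*l)
V = 326991574/18802135 (V = -21352/16595 - 21162/(11*(-103)) = -21352*1/16595 - 21162/(-1133) = -21352/16595 - 21162*(-1/1133) = -21352/16595 + 21162/1133 = 326991574/18802135 ≈ 17.391)
√(n + V) = √(-12280 + 326991574/18802135) = √(-230563226226/18802135) = I*√4335080905536792510/18802135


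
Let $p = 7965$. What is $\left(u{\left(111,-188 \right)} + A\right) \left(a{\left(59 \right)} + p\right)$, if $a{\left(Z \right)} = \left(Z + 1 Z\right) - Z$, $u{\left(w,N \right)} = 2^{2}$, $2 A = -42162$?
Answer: $-169121848$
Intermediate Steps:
$A = -21081$ ($A = \frac{1}{2} \left(-42162\right) = -21081$)
$u{\left(w,N \right)} = 4$
$a{\left(Z \right)} = Z$ ($a{\left(Z \right)} = \left(Z + Z\right) - Z = 2 Z - Z = Z$)
$\left(u{\left(111,-188 \right)} + A\right) \left(a{\left(59 \right)} + p\right) = \left(4 - 21081\right) \left(59 + 7965\right) = \left(-21077\right) 8024 = -169121848$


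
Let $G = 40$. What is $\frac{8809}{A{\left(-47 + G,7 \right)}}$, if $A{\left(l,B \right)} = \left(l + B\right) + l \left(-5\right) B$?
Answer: $\frac{8809}{245} \approx 35.955$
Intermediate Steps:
$A{\left(l,B \right)} = B + l - 5 B l$ ($A{\left(l,B \right)} = \left(B + l\right) + - 5 l B = \left(B + l\right) - 5 B l = B + l - 5 B l$)
$\frac{8809}{A{\left(-47 + G,7 \right)}} = \frac{8809}{7 + \left(-47 + 40\right) - 35 \left(-47 + 40\right)} = \frac{8809}{7 - 7 - 35 \left(-7\right)} = \frac{8809}{7 - 7 + 245} = \frac{8809}{245}$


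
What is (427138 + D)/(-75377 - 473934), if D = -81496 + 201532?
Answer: -547174/549311 ≈ -0.99611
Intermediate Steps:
D = 120036
(427138 + D)/(-75377 - 473934) = (427138 + 120036)/(-75377 - 473934) = 547174/(-549311) = 547174*(-1/549311) = -547174/549311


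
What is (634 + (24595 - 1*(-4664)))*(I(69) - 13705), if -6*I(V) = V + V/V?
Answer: -1230096950/3 ≈ -4.1003e+8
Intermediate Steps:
I(V) = -1/6 - V/6 (I(V) = -(V + V/V)/6 = -(V + 1)/6 = -(1 + V)/6 = -1/6 - V/6)
(634 + (24595 - 1*(-4664)))*(I(69) - 13705) = (634 + (24595 - 1*(-4664)))*((-1/6 - 1/6*69) - 13705) = (634 + (24595 + 4664))*((-1/6 - 23/2) - 13705) = (634 + 29259)*(-35/3 - 13705) = 29893*(-41150/3) = -1230096950/3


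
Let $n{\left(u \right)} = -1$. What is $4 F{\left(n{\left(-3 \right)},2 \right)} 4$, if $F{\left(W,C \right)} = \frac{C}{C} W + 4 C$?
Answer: $112$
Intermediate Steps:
$F{\left(W,C \right)} = W + 4 C$ ($F{\left(W,C \right)} = 1 W + 4 C = W + 4 C$)
$4 F{\left(n{\left(-3 \right)},2 \right)} 4 = 4 \left(-1 + 4 \cdot 2\right) 4 = 4 \left(-1 + 8\right) 4 = 4 \cdot 7 \cdot 4 = 28 \cdot 4 = 112$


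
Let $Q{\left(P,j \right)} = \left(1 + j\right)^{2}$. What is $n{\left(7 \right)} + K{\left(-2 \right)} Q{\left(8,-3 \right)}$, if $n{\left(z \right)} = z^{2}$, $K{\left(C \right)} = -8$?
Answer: $17$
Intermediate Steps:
$n{\left(7 \right)} + K{\left(-2 \right)} Q{\left(8,-3 \right)} = 7^{2} - 8 \left(1 - 3\right)^{2} = 49 - 8 \left(-2\right)^{2} = 49 - 32 = 17$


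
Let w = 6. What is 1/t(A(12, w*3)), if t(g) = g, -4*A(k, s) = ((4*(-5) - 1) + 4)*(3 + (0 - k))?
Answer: -4/153 ≈ -0.026144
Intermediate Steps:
A(k, s) = 51/4 - 17*k/4 (A(k, s) = -((4*(-5) - 1) + 4)*(3 + (0 - k))/4 = -((-20 - 1) + 4)*(3 - k)/4 = -(-21 + 4)*(3 - k)/4 = -(-17)*(3 - k)/4 = -(-51 + 17*k)/4 = 51/4 - 17*k/4)
1/t(A(12, w*3)) = 1/(51/4 - 17/4*12) = 1/(51/4 - 51) = 1/(-153/4) = -4/153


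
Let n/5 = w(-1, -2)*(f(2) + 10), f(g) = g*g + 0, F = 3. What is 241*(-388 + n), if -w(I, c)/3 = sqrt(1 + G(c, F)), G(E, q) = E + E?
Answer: -93508 - 50610*I*sqrt(3) ≈ -93508.0 - 87659.0*I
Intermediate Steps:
G(E, q) = 2*E
w(I, c) = -3*sqrt(1 + 2*c)
f(g) = g**2 (f(g) = g**2 + 0 = g**2)
n = -210*I*sqrt(3) (n = 5*((-3*sqrt(1 + 2*(-2)))*(2**2 + 10)) = 5*((-3*sqrt(1 - 4))*(4 + 10)) = 5*(-3*I*sqrt(3)*14) = 5*(-42*I*sqrt(3)) = -210*I*sqrt(3) ≈ -363.73*I)
241*(-388 + n) = 241*(-388 - 210*I*sqrt(3)) = -93508 - 50610*I*sqrt(3)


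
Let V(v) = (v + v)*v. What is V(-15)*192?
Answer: 86400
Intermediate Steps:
V(v) = 2*v**2 (V(v) = (2*v)*v = 2*v**2)
V(-15)*192 = (2*(-15)**2)*192 = (2*225)*192 = 450*192 = 86400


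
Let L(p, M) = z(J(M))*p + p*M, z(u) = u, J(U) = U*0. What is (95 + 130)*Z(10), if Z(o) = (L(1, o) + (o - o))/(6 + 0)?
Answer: 375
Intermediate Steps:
J(U) = 0
L(p, M) = M*p (L(p, M) = 0*p + p*M = 0 + M*p = M*p)
Z(o) = o/6 (Z(o) = (o*1 + (o - o))/(6 + 0) = (o + 0)/6 = o*(⅙) = o/6)
(95 + 130)*Z(10) = (95 + 130)*((⅙)*10) = 225*(5/3) = 375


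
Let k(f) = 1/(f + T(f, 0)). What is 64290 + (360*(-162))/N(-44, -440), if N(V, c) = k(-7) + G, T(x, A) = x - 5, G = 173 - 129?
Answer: 10514814/167 ≈ 62963.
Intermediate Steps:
G = 44
T(x, A) = -5 + x
k(f) = 1/(-5 + 2*f) (k(f) = 1/(f + (-5 + f)) = 1/(-5 + 2*f))
N(V, c) = 835/19 (N(V, c) = 1/(-5 + 2*(-7)) + 44 = 1/(-5 - 14) + 44 = 1/(-19) + 44 = -1/19 + 44 = 835/19)
64290 + (360*(-162))/N(-44, -440) = 64290 + (360*(-162))/(835/19) = 64290 - 58320*19/835 = 64290 - 221616/167 = 10514814/167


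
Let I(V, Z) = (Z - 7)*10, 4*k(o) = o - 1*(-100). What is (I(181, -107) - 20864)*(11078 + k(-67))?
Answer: -243941845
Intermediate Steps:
k(o) = 25 + o/4 (k(o) = (o - 1*(-100))/4 = (o + 100)/4 = (100 + o)/4 = 25 + o/4)
I(V, Z) = -70 + 10*Z (I(V, Z) = (-7 + Z)*10 = -70 + 10*Z)
(I(181, -107) - 20864)*(11078 + k(-67)) = ((-70 + 10*(-107)) - 20864)*(11078 + (25 + (1/4)*(-67))) = ((-70 - 1070) - 20864)*(11078 + (25 - 67/4)) = (-1140 - 20864)*(11078 + 33/4) = -22004*44345/4 = -243941845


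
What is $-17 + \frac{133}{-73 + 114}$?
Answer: $- \frac{564}{41} \approx -13.756$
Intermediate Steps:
$-17 + \frac{133}{-73 + 114} = -17 + \frac{133}{41} = - \frac{564}{41}$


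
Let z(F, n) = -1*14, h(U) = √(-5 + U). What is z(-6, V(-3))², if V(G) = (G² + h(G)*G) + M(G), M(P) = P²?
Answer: 196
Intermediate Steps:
V(G) = 2*G² + G*√(-5 + G) (V(G) = (G² + √(-5 + G)*G) + G² = (G² + G*√(-5 + G)) + G² = 2*G² + G*√(-5 + G))
z(F, n) = -14
z(-6, V(-3))² = (-14)² = 196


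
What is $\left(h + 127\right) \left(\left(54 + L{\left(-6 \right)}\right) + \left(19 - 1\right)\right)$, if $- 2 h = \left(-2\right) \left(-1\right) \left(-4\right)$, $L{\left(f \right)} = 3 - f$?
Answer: $10611$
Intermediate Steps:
$h = 4$ ($h = - \frac{\left(-2\right) \left(-1\right) \left(-4\right)}{2} = - \frac{2 \left(-4\right)}{2} = \left(- \frac{1}{2}\right) \left(-8\right) = 4$)
$\left(h + 127\right) \left(\left(54 + L{\left(-6 \right)}\right) + \left(19 - 1\right)\right) = \left(4 + 127\right) \left(\left(54 + \left(3 - -6\right)\right) + \left(19 - 1\right)\right) = 131 \left(\left(54 + \left(3 + 6\right)\right) + 18\right) = 131 \left(\left(54 + 9\right) + 18\right) = 131 \left(63 + 18\right) = 131 \cdot 81 = 10611$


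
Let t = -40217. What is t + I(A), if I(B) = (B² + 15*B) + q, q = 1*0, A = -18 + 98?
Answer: -32617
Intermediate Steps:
A = 80
q = 0
I(B) = B² + 15*B (I(B) = (B² + 15*B) + 0 = B² + 15*B)
t + I(A) = -40217 + 80*(15 + 80) = -40217 + 80*95 = -40217 + 7600 = -32617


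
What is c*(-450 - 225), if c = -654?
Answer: 441450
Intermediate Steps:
c*(-450 - 225) = -654*(-450 - 225) = -654*(-675) = 441450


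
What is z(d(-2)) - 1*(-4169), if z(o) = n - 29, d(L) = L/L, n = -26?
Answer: 4114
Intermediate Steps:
d(L) = 1
z(o) = -55 (z(o) = -26 - 29 = -55)
z(d(-2)) - 1*(-4169) = -55 - 1*(-4169) = -55 + 4169 = 4114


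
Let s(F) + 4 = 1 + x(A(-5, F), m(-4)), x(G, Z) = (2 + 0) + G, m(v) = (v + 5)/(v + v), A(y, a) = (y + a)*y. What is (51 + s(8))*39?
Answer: 1365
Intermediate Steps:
A(y, a) = y*(a + y) (A(y, a) = (a + y)*y = y*(a + y))
m(v) = (5 + v)/(2*v) (m(v) = (5 + v)/((2*v)) = (5 + v)*(1/(2*v)) = (5 + v)/(2*v))
x(G, Z) = 2 + G
s(F) = 24 - 5*F (s(F) = -4 + (1 + (2 - 5*(F - 5))) = -4 + (1 + (2 - 5*(-5 + F))) = -4 + (1 + (2 + (25 - 5*F))) = -4 + (1 + (27 - 5*F)) = -4 + (28 - 5*F) = 24 - 5*F)
(51 + s(8))*39 = (51 + (24 - 5*8))*39 = (51 + (24 - 40))*39 = (51 - 16)*39 = 35*39 = 1365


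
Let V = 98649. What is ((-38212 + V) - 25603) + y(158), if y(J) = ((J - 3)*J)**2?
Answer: 599794934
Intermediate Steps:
y(J) = J**2*(-3 + J)**2 (y(J) = ((-3 + J)*J)**2 = (J*(-3 + J))**2 = J**2*(-3 + J)**2)
((-38212 + V) - 25603) + y(158) = ((-38212 + 98649) - 25603) + 158**2*(-3 + 158)**2 = (60437 - 25603) + 24964*155**2 = 34834 + 24964*24025 = 34834 + 599760100 = 599794934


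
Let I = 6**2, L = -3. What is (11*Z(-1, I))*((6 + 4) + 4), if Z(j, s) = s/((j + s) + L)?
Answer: 693/4 ≈ 173.25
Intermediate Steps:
I = 36
Z(j, s) = s/(-3 + j + s) (Z(j, s) = s/((j + s) - 3) = s/(-3 + j + s))
(11*Z(-1, I))*((6 + 4) + 4) = (11*(36/(-3 - 1 + 36)))*((6 + 4) + 4) = (11*(36/32))*(10 + 4) = (11*(36*(1/32)))*14 = (11*(9/8))*14 = (99/8)*14 = 693/4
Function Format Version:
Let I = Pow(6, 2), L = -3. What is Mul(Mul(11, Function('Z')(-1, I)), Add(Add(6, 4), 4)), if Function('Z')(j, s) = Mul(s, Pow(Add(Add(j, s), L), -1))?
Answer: Rational(693, 4) ≈ 173.25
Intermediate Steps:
I = 36
Function('Z')(j, s) = Mul(s, Pow(Add(-3, j, s), -1)) (Function('Z')(j, s) = Mul(s, Pow(Add(Add(j, s), -3), -1)) = Mul(s, Pow(Add(-3, j, s), -1)))
Mul(Mul(11, Function('Z')(-1, I)), Add(Add(6, 4), 4)) = Mul(Mul(11, Mul(36, Pow(Add(-3, -1, 36), -1))), Add(Add(6, 4), 4)) = Mul(Mul(11, Mul(36, Pow(32, -1))), Add(10, 4)) = Mul(Mul(11, Mul(36, Rational(1, 32))), 14) = Mul(Mul(11, Rational(9, 8)), 14) = Mul(Rational(99, 8), 14) = Rational(693, 4)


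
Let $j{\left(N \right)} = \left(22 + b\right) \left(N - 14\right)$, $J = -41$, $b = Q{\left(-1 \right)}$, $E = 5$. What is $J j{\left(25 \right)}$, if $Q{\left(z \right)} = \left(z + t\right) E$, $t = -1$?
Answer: $-5412$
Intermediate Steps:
$Q{\left(z \right)} = -5 + 5 z$ ($Q{\left(z \right)} = \left(z - 1\right) 5 = \left(-1 + z\right) 5 = -5 + 5 z$)
$b = -10$ ($b = -5 + 5 \left(-1\right) = -5 - 5 = -10$)
$j{\left(N \right)} = -168 + 12 N$ ($j{\left(N \right)} = \left(22 - 10\right) \left(N - 14\right) = 12 \left(-14 + N\right) = -168 + 12 N$)
$J j{\left(25 \right)} = - 41 \left(-168 + 12 \cdot 25\right) = - 41 \left(-168 + 300\right) = \left(-41\right) 132 = -5412$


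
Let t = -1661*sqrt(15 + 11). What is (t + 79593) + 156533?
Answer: 236126 - 1661*sqrt(26) ≈ 2.2766e+5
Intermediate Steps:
t = -1661*sqrt(26) ≈ -8469.5
(t + 79593) + 156533 = (-1661*sqrt(26) + 79593) + 156533 = (79593 - 1661*sqrt(26)) + 156533 = 236126 - 1661*sqrt(26)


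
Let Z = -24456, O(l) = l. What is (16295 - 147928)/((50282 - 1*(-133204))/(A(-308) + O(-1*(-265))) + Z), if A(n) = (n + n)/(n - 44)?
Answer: 140452411/25360608 ≈ 5.5382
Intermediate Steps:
A(n) = 2*n/(-44 + n) (A(n) = (2*n)/(-44 + n) = 2*n/(-44 + n))
(16295 - 147928)/((50282 - 1*(-133204))/(A(-308) + O(-1*(-265))) + Z) = (16295 - 147928)/((50282 - 1*(-133204))/(2*(-308)/(-44 - 308) - 1*(-265)) - 24456) = -131633/((50282 + 133204)/(2*(-308)/(-352) + 265) - 24456) = -131633/(183486/(2*(-308)*(-1/352) + 265) - 24456) = -131633/(183486/(7/4 + 265) - 24456) = -131633/(183486/(1067/4) - 24456) = -131633/(183486*(4/1067) - 24456) = -131633/(733944/1067 - 24456) = -131633/(-25360608/1067) = -131633*(-1067/25360608) = 140452411/25360608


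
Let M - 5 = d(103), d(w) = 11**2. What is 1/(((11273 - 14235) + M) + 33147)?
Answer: 1/30311 ≈ 3.2991e-5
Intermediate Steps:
d(w) = 121
M = 126 (M = 5 + 121 = 126)
1/(((11273 - 14235) + M) + 33147) = 1/(((11273 - 14235) + 126) + 33147) = 1/((-2962 + 126) + 33147) = 1/(-2836 + 33147) = 1/30311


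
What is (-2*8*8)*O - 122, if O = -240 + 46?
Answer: 24710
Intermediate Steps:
O = -194
(-2*8*8)*O - 122 = (-2*8*8)*(-194) - 122 = -16*8*(-194) - 122 = -128*(-194) - 122 = 24832 - 122 = 24710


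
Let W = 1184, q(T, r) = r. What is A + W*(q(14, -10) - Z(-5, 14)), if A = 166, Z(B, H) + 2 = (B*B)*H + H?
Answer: -440282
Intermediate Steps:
Z(B, H) = -2 + H + H*B² (Z(B, H) = -2 + ((B*B)*H + H) = -2 + (B²*H + H) = -2 + (H*B² + H) = -2 + (H + H*B²) = -2 + H + H*B²)
A + W*(q(14, -10) - Z(-5, 14)) = 166 + 1184*(-10 - (-2 + 14 + 14*(-5)²)) = 166 + 1184*(-10 - (-2 + 14 + 14*25)) = 166 + 1184*(-10 - (-2 + 14 + 350)) = 166 + 1184*(-10 - 1*362) = 166 + 1184*(-10 - 362) = 166 + 1184*(-372) = 166 - 440448 = -440282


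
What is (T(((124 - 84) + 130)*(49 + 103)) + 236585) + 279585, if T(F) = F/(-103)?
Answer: 53139670/103 ≈ 5.1592e+5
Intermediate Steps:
T(F) = -F/103 (T(F) = F*(-1/103) = -F/103)
(T(((124 - 84) + 130)*(49 + 103)) + 236585) + 279585 = (-((124 - 84) + 130)*(49 + 103)/103 + 236585) + 279585 = (-(40 + 130)*152/103 + 236585) + 279585 = (-170*152/103 + 236585) + 279585 = (-1/103*25840 + 236585) + 279585 = (-25840/103 + 236585) + 279585 = 24342415/103 + 279585 = 53139670/103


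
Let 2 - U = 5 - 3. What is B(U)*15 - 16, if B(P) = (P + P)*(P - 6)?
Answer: -16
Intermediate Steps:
U = 0 (U = 2 - (5 - 3) = 2 - 1*2 = 2 - 2 = 0)
B(P) = 2*P*(-6 + P) (B(P) = (2*P)*(-6 + P) = 2*P*(-6 + P))
B(U)*15 - 16 = (2*0*(-6 + 0))*15 - 16 = (2*0*(-6))*15 - 16 = 0*15 - 16 = 0 - 16 = -16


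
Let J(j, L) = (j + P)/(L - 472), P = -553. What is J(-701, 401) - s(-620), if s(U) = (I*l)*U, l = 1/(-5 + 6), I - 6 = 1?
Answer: 309394/71 ≈ 4357.7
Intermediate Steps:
I = 7 (I = 6 + 1 = 7)
J(j, L) = (-553 + j)/(-472 + L) (J(j, L) = (j - 553)/(L - 472) = (-553 + j)/(-472 + L))
l = 1 (l = 1/1 = 1)
s(U) = 7*U (s(U) = (7*1)*U = 7*U)
J(-701, 401) - s(-620) = (-553 - 701)/(-472 + 401) - 7*(-620) = -1254/(-71) - 1*(-4340) = -1/71*(-1254) + 4340 = 1254/71 + 4340 = 309394/71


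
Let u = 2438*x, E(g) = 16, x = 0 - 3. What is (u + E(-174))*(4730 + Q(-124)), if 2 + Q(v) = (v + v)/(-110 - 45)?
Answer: -172583104/5 ≈ -3.4517e+7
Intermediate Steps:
x = -3
u = -7314 (u = 2438*(-3) = -7314)
Q(v) = -2 - 2*v/155 (Q(v) = -2 + (v + v)/(-110 - 45) = -2 + (2*v)/(-155) = -2 + (2*v)*(-1/155) = -2 - 2*v/155)
(u + E(-174))*(4730 + Q(-124)) = (-7314 + 16)*(4730 + (-2 - 2/155*(-124))) = -7298*(4730 + (-2 + 8/5)) = -7298*(4730 - 2/5) = -7298*23648/5 = -172583104/5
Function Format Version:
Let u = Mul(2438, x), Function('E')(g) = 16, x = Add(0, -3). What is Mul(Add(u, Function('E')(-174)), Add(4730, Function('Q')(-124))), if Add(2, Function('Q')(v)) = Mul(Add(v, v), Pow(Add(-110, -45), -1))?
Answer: Rational(-172583104, 5) ≈ -3.4517e+7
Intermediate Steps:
x = -3
u = -7314 (u = Mul(2438, -3) = -7314)
Function('Q')(v) = Add(-2, Mul(Rational(-2, 155), v)) (Function('Q')(v) = Add(-2, Mul(Add(v, v), Pow(Add(-110, -45), -1))) = Add(-2, Mul(Mul(2, v), Pow(-155, -1))) = Add(-2, Mul(Mul(2, v), Rational(-1, 155))) = Add(-2, Mul(Rational(-2, 155), v)))
Mul(Add(u, Function('E')(-174)), Add(4730, Function('Q')(-124))) = Mul(Add(-7314, 16), Add(4730, Add(-2, Mul(Rational(-2, 155), -124)))) = Mul(-7298, Add(4730, Add(-2, Rational(8, 5)))) = Mul(-7298, Add(4730, Rational(-2, 5))) = Mul(-7298, Rational(23648, 5)) = Rational(-172583104, 5)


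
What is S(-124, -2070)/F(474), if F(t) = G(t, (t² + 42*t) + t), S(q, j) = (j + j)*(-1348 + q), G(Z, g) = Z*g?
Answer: 169280/3226597 ≈ 0.052464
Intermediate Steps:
S(q, j) = 2*j*(-1348 + q) (S(q, j) = (2*j)*(-1348 + q) = 2*j*(-1348 + q))
F(t) = t*(t² + 43*t) (F(t) = t*((t² + 42*t) + t) = t*(t² + 43*t))
S(-124, -2070)/F(474) = (2*(-2070)*(-1348 - 124))/((474²*(43 + 474))) = (2*(-2070)*(-1472))/((224676*517)) = 6094080/116157492 = 6094080*(1/116157492) = 169280/3226597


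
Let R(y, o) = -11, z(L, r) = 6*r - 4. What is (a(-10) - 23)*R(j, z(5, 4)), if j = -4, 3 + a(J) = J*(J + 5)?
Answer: -264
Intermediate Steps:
a(J) = -3 + J*(5 + J) (a(J) = -3 + J*(J + 5) = -3 + J*(5 + J))
z(L, r) = -4 + 6*r
(a(-10) - 23)*R(j, z(5, 4)) = ((-3 + (-10)**2 + 5*(-10)) - 23)*(-11) = ((-3 + 100 - 50) - 23)*(-11) = (47 - 23)*(-11) = 24*(-11) = -264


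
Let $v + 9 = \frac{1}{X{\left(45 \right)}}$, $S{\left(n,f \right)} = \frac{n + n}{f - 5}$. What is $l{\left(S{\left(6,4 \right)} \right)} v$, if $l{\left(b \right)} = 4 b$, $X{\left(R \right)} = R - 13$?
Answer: $\frac{861}{2} \approx 430.5$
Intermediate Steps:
$X{\left(R \right)} = -13 + R$
$S{\left(n,f \right)} = \frac{2 n}{-5 + f}$
$v = - \frac{287}{32}$ ($v = -9 + \frac{1}{-13 + 45} = -9 + \frac{1}{32} = - \frac{287}{32} \approx -8.9688$)
$l{\left(S{\left(6,4 \right)} \right)} v = 4 \cdot 2 \cdot 6 \frac{1}{-5 + 4} \left(- \frac{287}{32}\right) = 4 \cdot 2 \cdot 6 \frac{1}{-1} \left(- \frac{287}{32}\right) = 4 \cdot 2 \cdot 6 \left(-1\right) \left(- \frac{287}{32}\right) = 4 \left(-12\right) \left(- \frac{287}{32}\right) = \left(-48\right) \left(- \frac{287}{32}\right) = \frac{861}{2}$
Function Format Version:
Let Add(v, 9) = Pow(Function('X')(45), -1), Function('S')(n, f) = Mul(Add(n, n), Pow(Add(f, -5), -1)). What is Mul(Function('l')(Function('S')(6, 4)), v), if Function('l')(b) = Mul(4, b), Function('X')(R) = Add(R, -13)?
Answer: Rational(861, 2) ≈ 430.50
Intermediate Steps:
Function('X')(R) = Add(-13, R)
Function('S')(n, f) = Mul(2, n, Pow(Add(-5, f), -1)) (Function('S')(n, f) = Mul(Mul(2, n), Pow(Add(-5, f), -1)) = Mul(2, n, Pow(Add(-5, f), -1)))
v = Rational(-287, 32) (v = Add(-9, Pow(Add(-13, 45), -1)) = Add(-9, Pow(32, -1)) = Add(-9, Rational(1, 32)) = Rational(-287, 32) ≈ -8.9688)
Mul(Function('l')(Function('S')(6, 4)), v) = Mul(Mul(4, Mul(2, 6, Pow(Add(-5, 4), -1))), Rational(-287, 32)) = Mul(Mul(4, Mul(2, 6, Pow(-1, -1))), Rational(-287, 32)) = Mul(Mul(4, Mul(2, 6, -1)), Rational(-287, 32)) = Mul(Mul(4, -12), Rational(-287, 32)) = Mul(-48, Rational(-287, 32)) = Rational(861, 2)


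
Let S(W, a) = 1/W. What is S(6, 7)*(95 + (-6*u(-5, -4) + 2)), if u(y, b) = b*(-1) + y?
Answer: 103/6 ≈ 17.167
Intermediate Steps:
u(y, b) = y - b (u(y, b) = -b + y = y - b)
S(6, 7)*(95 + (-6*u(-5, -4) + 2)) = (95 + (-6*(-5 - 1*(-4)) + 2))/6 = (95 + (-6*(-5 + 4) + 2))/6 = (95 + (-6*(-1) + 2))/6 = (95 + (6 + 2))/6 = (95 + 8)/6 = (⅙)*103 = 103/6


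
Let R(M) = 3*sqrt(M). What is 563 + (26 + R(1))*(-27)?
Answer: -220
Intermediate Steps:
563 + (26 + R(1))*(-27) = 563 + (26 + 3*sqrt(1))*(-27) = 563 + (26 + 3*1)*(-27) = 563 + (26 + 3)*(-27) = 563 + 29*(-27) = 563 - 783 = -220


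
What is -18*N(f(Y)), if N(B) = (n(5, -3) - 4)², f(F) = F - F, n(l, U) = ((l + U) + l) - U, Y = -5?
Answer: -648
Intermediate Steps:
n(l, U) = 2*l (n(l, U) = ((U + l) + l) - U = (U + 2*l) - U = 2*l)
f(F) = 0
N(B) = 36 (N(B) = (2*5 - 4)² = (10 - 4)² = 6² = 36)
-18*N(f(Y)) = -18*36 = -648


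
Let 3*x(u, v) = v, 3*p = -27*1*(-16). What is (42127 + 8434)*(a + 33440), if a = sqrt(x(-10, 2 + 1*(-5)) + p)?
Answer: 1690759840 + 50561*sqrt(143) ≈ 1.6914e+9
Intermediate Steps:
p = 144 (p = (-27*1*(-16))/3 = (-27*(-16))/3 = (1/3)*432 = 144)
x(u, v) = v/3
a = sqrt(143) (a = sqrt((2 + 1*(-5))/3 + 144) = sqrt((2 - 5)/3 + 144) = sqrt((1/3)*(-3) + 144) = sqrt(-1 + 144) = sqrt(143) ≈ 11.958)
(42127 + 8434)*(a + 33440) = (42127 + 8434)*(sqrt(143) + 33440) = 50561*(33440 + sqrt(143)) = 1690759840 + 50561*sqrt(143)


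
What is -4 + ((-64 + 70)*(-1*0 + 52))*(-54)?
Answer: -16852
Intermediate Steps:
-4 + ((-64 + 70)*(-1*0 + 52))*(-54) = -4 + (6*(0 + 52))*(-54) = -4 + (6*52)*(-54) = -4 + 312*(-54) = -4 - 16848 = -16852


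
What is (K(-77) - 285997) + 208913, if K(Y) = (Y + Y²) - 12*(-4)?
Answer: -71184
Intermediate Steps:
K(Y) = 48 + Y + Y² (K(Y) = (Y + Y²) + 48 = 48 + Y + Y²)
(K(-77) - 285997) + 208913 = ((48 - 77 + (-77)²) - 285997) + 208913 = ((48 - 77 + 5929) - 285997) + 208913 = (5900 - 285997) + 208913 = -280097 + 208913 = -71184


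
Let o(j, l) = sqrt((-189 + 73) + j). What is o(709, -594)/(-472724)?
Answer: -sqrt(593)/472724 ≈ -5.1513e-5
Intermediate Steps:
o(j, l) = sqrt(-116 + j)
o(709, -594)/(-472724) = sqrt(-116 + 709)/(-472724) = sqrt(593)*(-1/472724) = -sqrt(593)/472724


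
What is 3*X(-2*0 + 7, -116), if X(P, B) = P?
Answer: 21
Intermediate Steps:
3*X(-2*0 + 7, -116) = 3*(-2*0 + 7) = 3*(0 + 7) = 3*7 = 21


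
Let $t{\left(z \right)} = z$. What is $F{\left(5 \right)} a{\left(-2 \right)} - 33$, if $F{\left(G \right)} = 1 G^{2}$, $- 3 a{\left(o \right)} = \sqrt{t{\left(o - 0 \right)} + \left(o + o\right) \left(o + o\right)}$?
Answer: $-33 - \frac{25 \sqrt{14}}{3} \approx -64.18$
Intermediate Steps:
$a{\left(o \right)} = - \frac{\sqrt{o + 4 o^{2}}}{3}$ ($a{\left(o \right)} = - \frac{\sqrt{\left(o - 0\right) + \left(o + o\right) \left(o + o\right)}}{3} = - \frac{\sqrt{\left(o + 0\right) + 2 o 2 o}}{3} = - \frac{\sqrt{o + 4 o^{2}}}{3}$)
$F{\left(G \right)} = G^{2}$
$F{\left(5 \right)} a{\left(-2 \right)} - 33 = 5^{2} \left(- \frac{\sqrt{- 2 \left(1 + 4 \left(-2\right)\right)}}{3}\right) - 33 = 25 \left(- \frac{\sqrt{- 2 \left(1 - 8\right)}}{3}\right) - 33 = 25 \left(- \frac{\sqrt{\left(-2\right) \left(-7\right)}}{3}\right) - 33 = 25 \left(- \frac{\sqrt{14}}{3}\right) - 33 = - \frac{25 \sqrt{14}}{3} - 33 = -33 - \frac{25 \sqrt{14}}{3}$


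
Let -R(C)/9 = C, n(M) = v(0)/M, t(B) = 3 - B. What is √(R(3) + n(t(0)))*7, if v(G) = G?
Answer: 21*I*√3 ≈ 36.373*I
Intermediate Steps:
n(M) = 0 (n(M) = 0/M = 0)
R(C) = -9*C
√(R(3) + n(t(0)))*7 = √(-9*3 + 0)*7 = √(-27 + 0)*7 = √(-27)*7 = (3*I*√3)*7 = 21*I*√3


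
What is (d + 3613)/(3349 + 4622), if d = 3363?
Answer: 6976/7971 ≈ 0.87517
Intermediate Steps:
(d + 3613)/(3349 + 4622) = (3363 + 3613)/(3349 + 4622) = 6976/7971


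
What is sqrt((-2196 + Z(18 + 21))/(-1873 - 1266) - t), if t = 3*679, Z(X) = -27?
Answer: 4*I*sqrt(1254014805)/3139 ≈ 45.125*I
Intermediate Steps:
t = 2037
sqrt((-2196 + Z(18 + 21))/(-1873 - 1266) - t) = sqrt((-2196 - 27)/(-1873 - 1266) - 1*2037) = sqrt(-2223/(-3139) - 2037) = sqrt(-2223*(-1/3139) - 2037) = sqrt(2223/3139 - 2037) = sqrt(-6391920/3139) = 4*I*sqrt(1254014805)/3139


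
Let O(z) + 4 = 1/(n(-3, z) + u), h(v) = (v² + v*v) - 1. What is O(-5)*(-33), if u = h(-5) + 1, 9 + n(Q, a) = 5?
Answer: 6039/46 ≈ 131.28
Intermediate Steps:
h(v) = -1 + 2*v² (h(v) = (v² + v²) - 1 = 2*v² - 1 = -1 + 2*v²)
n(Q, a) = -4 (n(Q, a) = -9 + 5 = -4)
u = 50 (u = (-1 + 2*(-5)²) + 1 = (-1 + 2*25) + 1 = (-1 + 50) + 1 = 49 + 1 = 50)
O(z) = -183/46 (O(z) = -4 + 1/(-4 + 50) = -4 + 1/46 = -183/46)
O(-5)*(-33) = -183/46*(-33) = 6039/46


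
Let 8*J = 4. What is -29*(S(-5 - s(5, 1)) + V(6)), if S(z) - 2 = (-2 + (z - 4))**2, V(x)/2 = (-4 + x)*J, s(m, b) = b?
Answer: -4292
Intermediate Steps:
J = 1/2 (J = (1/8)*4 = 1/2 ≈ 0.50000)
V(x) = -4 + x (V(x) = 2*((-4 + x)*(1/2)) = 2*(-2 + x/2) = -4 + x)
S(z) = 2 + (-6 + z)**2 (S(z) = 2 + (-2 + (z - 4))**2 = 2 + (-2 + (-4 + z))**2 = 2 + (-6 + z)**2)
-29*(S(-5 - s(5, 1)) + V(6)) = -29*((2 + (-6 + (-5 - 1*1))**2) + (-4 + 6)) = -29*((2 + (-6 + (-5 - 1))**2) + 2) = -29*((2 + (-6 - 6)**2) + 2) = -29*((2 + (-12)**2) + 2) = -29*((2 + 144) + 2) = -29*(146 + 2) = -29*148 = -4292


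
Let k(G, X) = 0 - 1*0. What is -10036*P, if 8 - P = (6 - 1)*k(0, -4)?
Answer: -80288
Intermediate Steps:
k(G, X) = 0 (k(G, X) = 0 + 0 = 0)
P = 8 (P = 8 - (6 - 1)*0 = 8 - 5*0 = 8 - 1*0 = 8 + 0 = 8)
-10036*P = -10036*8 = -80288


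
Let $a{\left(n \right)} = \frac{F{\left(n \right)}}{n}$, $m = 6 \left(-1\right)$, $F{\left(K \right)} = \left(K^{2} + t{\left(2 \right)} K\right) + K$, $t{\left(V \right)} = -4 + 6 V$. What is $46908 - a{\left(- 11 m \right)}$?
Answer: $46833$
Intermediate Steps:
$F{\left(K \right)} = K^{2} + 9 K$ ($F{\left(K \right)} = \left(K^{2} + \left(-4 + 6 \cdot 2\right) K\right) + K = \left(K^{2} + \left(-4 + 12\right) K\right) + K = \left(K^{2} + 8 K\right) + K = K^{2} + 9 K$)
$m = -6$
$a{\left(n \right)} = 9 + n$ ($a{\left(n \right)} = \frac{n \left(9 + n\right)}{n} = 9 + n$)
$46908 - a{\left(- 11 m \right)} = 46908 - \left(9 - -66\right) = 46908 - \left(9 + 66\right) = 46908 - 75 = 46833$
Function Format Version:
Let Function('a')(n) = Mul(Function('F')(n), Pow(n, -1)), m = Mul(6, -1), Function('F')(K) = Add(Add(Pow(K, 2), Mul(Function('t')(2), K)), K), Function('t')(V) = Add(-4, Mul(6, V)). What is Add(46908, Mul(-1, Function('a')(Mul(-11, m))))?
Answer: 46833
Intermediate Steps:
Function('F')(K) = Add(Pow(K, 2), Mul(9, K)) (Function('F')(K) = Add(Add(Pow(K, 2), Mul(Add(-4, Mul(6, 2)), K)), K) = Add(Add(Pow(K, 2), Mul(Add(-4, 12), K)), K) = Add(Add(Pow(K, 2), Mul(8, K)), K) = Add(Pow(K, 2), Mul(9, K)))
m = -6
Function('a')(n) = Add(9, n) (Function('a')(n) = Mul(Mul(n, Add(9, n)), Pow(n, -1)) = Add(9, n))
Add(46908, Mul(-1, Function('a')(Mul(-11, m)))) = Add(46908, Mul(-1, Add(9, Mul(-11, -6)))) = Add(46908, Mul(-1, Add(9, 66))) = Add(46908, Mul(-1, 75)) = Add(46908, -75) = 46833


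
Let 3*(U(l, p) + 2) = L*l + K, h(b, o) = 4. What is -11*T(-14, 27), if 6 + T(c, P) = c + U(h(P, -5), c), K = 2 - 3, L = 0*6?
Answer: 737/3 ≈ 245.67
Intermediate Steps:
L = 0
K = -1
U(l, p) = -7/3 (U(l, p) = -2 + (0*l - 1)/3 = -2 + (0 - 1)/3 = -2 + (1/3)*(-1) = -2 - 1/3 = -7/3)
T(c, P) = -25/3 + c (T(c, P) = -6 + (c - 7/3) = -6 + (-7/3 + c) = -25/3 + c)
-11*T(-14, 27) = -11*(-25/3 - 14) = -11*(-67/3) = 737/3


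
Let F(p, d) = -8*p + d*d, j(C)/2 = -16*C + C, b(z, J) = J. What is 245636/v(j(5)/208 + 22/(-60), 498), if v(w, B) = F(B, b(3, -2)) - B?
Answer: -122818/2239 ≈ -54.854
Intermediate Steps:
j(C) = -30*C (j(C) = 2*(-16*C + C) = 2*(-15*C) = -30*C)
F(p, d) = d**2 - 8*p (F(p, d) = -8*p + d**2 = d**2 - 8*p)
v(w, B) = 4 - 9*B (v(w, B) = ((-2)**2 - 8*B) - B = (4 - 8*B) - B = 4 - 9*B)
245636/v(j(5)/208 + 22/(-60), 498) = 245636/(4 - 9*498) = 245636/(4 - 4482) = 245636/(-4478) = 245636*(-1/4478) = -122818/2239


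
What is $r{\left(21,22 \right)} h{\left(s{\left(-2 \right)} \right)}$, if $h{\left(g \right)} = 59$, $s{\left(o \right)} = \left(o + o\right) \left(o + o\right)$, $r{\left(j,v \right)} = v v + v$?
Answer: $29854$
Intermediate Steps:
$r{\left(j,v \right)} = v + v^{2}$ ($r{\left(j,v \right)} = v^{2} + v = v + v^{2}$)
$s{\left(o \right)} = 4 o^{2}$ ($s{\left(o \right)} = 2 o 2 o = 4 o^{2}$)
$r{\left(21,22 \right)} h{\left(s{\left(-2 \right)} \right)} = 22 \left(1 + 22\right) 59 = 22 \cdot 23 \cdot 59 = 506 \cdot 59 = 29854$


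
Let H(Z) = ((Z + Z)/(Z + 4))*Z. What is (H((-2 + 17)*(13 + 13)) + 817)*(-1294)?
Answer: -405085406/197 ≈ -2.0563e+6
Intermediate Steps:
H(Z) = 2*Z**2/(4 + Z) (H(Z) = ((2*Z)/(4 + Z))*Z = (2*Z/(4 + Z))*Z = 2*Z**2/(4 + Z))
(H((-2 + 17)*(13 + 13)) + 817)*(-1294) = (2*((-2 + 17)*(13 + 13))**2/(4 + (-2 + 17)*(13 + 13)) + 817)*(-1294) = (2*(15*26)**2/(4 + 15*26) + 817)*(-1294) = (2*390**2/(4 + 390) + 817)*(-1294) = (2*152100/394 + 817)*(-1294) = (2*152100*(1/394) + 817)*(-1294) = (152100/197 + 817)*(-1294) = (313049/197)*(-1294) = -405085406/197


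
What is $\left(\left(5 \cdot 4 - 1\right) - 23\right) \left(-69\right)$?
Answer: $276$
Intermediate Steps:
$\left(\left(5 \cdot 4 - 1\right) - 23\right) \left(-69\right) = \left(\left(20 - 1\right) - 23\right) \left(-69\right) = \left(19 - 23\right) \left(-69\right) = \left(-4\right) \left(-69\right) = 276$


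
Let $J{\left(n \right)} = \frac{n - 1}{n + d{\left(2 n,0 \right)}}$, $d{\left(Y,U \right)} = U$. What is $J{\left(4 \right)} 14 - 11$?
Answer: $- \frac{1}{2} \approx -0.5$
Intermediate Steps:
$J{\left(n \right)} = \frac{-1 + n}{n}$ ($J{\left(n \right)} = \frac{n - 1}{n + 0} = \frac{-1 + n}{n}$)
$J{\left(4 \right)} 14 - 11 = \frac{-1 + 4}{4} \cdot 14 - 11 = \frac{1}{4} \cdot 3 \cdot 14 - 11 = \frac{3}{4} \cdot 14 - 11 = \frac{21}{2} - 11 = - \frac{1}{2}$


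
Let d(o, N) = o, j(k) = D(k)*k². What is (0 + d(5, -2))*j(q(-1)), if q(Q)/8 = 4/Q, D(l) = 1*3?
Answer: 15360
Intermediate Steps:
D(l) = 3
q(Q) = 32/Q (q(Q) = 8*(4/Q) = 32/Q)
j(k) = 3*k²
(0 + d(5, -2))*j(q(-1)) = (0 + 5)*(3*(32/(-1))²) = 5*(3*(32*(-1))²) = 5*(3*(-32)²) = 5*(3*1024) = 5*3072 = 15360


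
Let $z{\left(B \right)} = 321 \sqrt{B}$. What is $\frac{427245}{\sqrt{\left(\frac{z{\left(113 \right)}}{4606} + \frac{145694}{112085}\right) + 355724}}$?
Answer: $\frac{996905 \sqrt{31607970}}{\sqrt{61215997299268 + 11993095 \sqrt{113}}} \approx 716.34$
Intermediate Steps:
$\frac{427245}{\sqrt{\left(\frac{z{\left(113 \right)}}{4606} + \frac{145694}{112085}\right) + 355724}} = \frac{427245}{\sqrt{\left(\frac{321 \sqrt{113}}{4606} + \frac{145694}{112085}\right) + 355724}} = \frac{427245}{\sqrt{\left(\frac{145694}{112085} + \frac{321 \sqrt{113}}{4606}\right) + 355724}} = \frac{427245}{\sqrt{\frac{39871470234}{112085} + \frac{321 \sqrt{113}}{4606}}}$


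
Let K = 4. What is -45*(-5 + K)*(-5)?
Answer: -225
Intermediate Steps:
-45*(-5 + K)*(-5) = -45*(-5 + 4)*(-5) = -45*(-1)*(-5) = 45*(-5) = -225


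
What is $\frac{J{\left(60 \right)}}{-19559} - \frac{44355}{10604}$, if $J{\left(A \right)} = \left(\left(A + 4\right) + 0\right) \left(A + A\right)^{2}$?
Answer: $- \frac{10640185845}{207403636} \approx -51.302$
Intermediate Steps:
$J{\left(A \right)} = 4 A^{2} \left(4 + A\right)$ ($J{\left(A \right)} = \left(\left(4 + A\right) + 0\right) \left(2 A\right)^{2} = \left(4 + A\right) 4 A^{2} = 4 A^{2} \left(4 + A\right)$)
$\frac{J{\left(60 \right)}}{-19559} - \frac{44355}{10604} = \frac{4 \cdot 60^{2} \left(4 + 60\right)}{-19559} - \frac{44355}{10604} = 4 \cdot 3600 \cdot 64 \left(- \frac{1}{19559}\right) - \frac{44355}{10604} = 921600 \left(- \frac{1}{19559}\right) - \frac{44355}{10604} = - \frac{921600}{19559} - \frac{44355}{10604} = - \frac{10640185845}{207403636}$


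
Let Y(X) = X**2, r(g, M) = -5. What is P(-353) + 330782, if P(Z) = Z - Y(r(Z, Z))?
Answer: 330404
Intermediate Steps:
P(Z) = -25 + Z (P(Z) = Z - 1*(-5)**2 = Z - 1*25 = Z - 25 = -25 + Z)
P(-353) + 330782 = (-25 - 353) + 330782 = -378 + 330782 = 330404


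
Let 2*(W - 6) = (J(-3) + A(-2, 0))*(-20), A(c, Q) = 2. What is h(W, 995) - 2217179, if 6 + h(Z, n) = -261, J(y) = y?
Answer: -2217446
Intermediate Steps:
W = 16 (W = 6 + ((-3 + 2)*(-20))/2 = 6 + (-1*(-20))/2 = 6 + (½)*20 = 6 + 10 = 16)
h(Z, n) = -267 (h(Z, n) = -6 - 261 = -267)
h(W, 995) - 2217179 = -267 - 2217179 = -2217446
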